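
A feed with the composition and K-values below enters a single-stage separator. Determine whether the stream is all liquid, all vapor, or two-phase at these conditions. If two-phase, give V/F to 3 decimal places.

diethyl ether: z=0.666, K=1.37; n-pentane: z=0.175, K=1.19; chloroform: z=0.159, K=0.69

all vapor

ΣzᵢKᵢ = 1.230; Σzᵢ/Kᵢ = 0.864.
Since Σzᵢ/Kᵢ < 1 the mixture is above its dew point — single vapor phase.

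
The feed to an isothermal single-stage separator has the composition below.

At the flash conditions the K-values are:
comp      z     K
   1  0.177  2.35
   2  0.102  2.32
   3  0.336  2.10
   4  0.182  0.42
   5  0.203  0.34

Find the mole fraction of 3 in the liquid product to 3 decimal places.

x_3 = 0.194

Let ψ = V/F and solve Σ zᵢ(Kᵢ−1)/(1+ψ(Kᵢ−1)) = 0.
g(0) = ΣzᵢKᵢ − 1 = 0.504 and g(1) = 1 − Σzᵢ/Kᵢ = -0.310, so a root lies in (0, 1).
Newton–Raphson from ψ = 0.57:
  ψ = 0.570: g = 0.0666, g' = -0.678 → ψ = 0.668
  ψ = 0.668: g = -0.0018, g' = -0.721 → ψ = 0.666
Converged at ψ = 0.666.
Compositions from xᵢ = zᵢ/(1+ψ(Kᵢ−1)), yᵢ = Kᵢxᵢ:
  1: x = 0.093, y = 0.219
  2: x = 0.054, y = 0.126
  3: x = 0.194, y = 0.407
  4: x = 0.296, y = 0.125
  5: x = 0.362, y = 0.123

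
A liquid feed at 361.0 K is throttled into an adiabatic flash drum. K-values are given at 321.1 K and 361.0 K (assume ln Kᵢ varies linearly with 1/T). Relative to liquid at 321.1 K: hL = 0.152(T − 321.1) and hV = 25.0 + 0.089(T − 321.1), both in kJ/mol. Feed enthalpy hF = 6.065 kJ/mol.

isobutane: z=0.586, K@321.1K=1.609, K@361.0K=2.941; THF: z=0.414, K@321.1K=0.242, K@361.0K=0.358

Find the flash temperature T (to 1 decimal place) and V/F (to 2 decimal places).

Adiabatic flash: solve Rachford–Rice at each trial T, then check hF = ψ·hV(T) + (1−ψ)·hL(T).
  T = 321.1 K: K = (1.609, 0.242), RR gives ψ = 0.093, H_out = 2.332 kJ/mol
  T = 361.0 K: K = (2.941, 0.358), RR gives ψ = 0.699, H_out = 21.794 kJ/mol
  T = 341.1 K: K = (2.216, 0.298), RR gives ψ = 0.494, H_out = 14.769 kJ/mol
  T = 331.1 K: K = (1.897, 0.269), RR gives ψ = 0.341, H_out = 9.821 kJ/mol
  T = 326.1 K: K = (1.749, 0.256), RR gives ψ = 0.235, H_out = 6.553 kJ/mol
  T = 323.6 K: K = (1.678, 0.249), RR gives ψ = 0.170, H_out = 4.594 kJ/mol
  T = 324.9 K: K = (1.715, 0.252), RR gives ψ = 0.205, H_out = 5.646 kJ/mol
  T = 325.5 K: K = (1.732, 0.254), RR gives ψ = 0.220, H_out = 6.107 kJ/mol
Linear interpolation between T = 324.9 (H_out = 5.646) and T = 325.5 (H_out = 6.107) on hF = 6.065 gives T ≈ 325.4 K, at which ψ = 0.22.

T = 325.4 K, V/F = 0.22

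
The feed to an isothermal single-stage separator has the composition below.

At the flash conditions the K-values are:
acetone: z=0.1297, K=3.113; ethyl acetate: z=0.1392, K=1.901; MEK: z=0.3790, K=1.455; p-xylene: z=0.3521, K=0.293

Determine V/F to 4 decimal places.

V/F = 0.4621

Rachford–Rice: g(V/F) = Σ zᵢ(Kᵢ−1)/(1+V/F(Kᵢ−1)) = 0.
Check two-phase: ΣzᵢKᵢ = 1.3230 > 1 and Σzᵢ/Kᵢ = 1.5771 > 1, so g(0) = 0.3230 > 0 and g(1) = -0.5771 < 0.
Iterate (Newton) starting at V/F = 0.37:
  V/F = 0.3700: g = 0.05834, g' = -0.6262 → V/F = 0.4632
  V/F = 0.4632: g = -0.00072, g' = -0.6468 → V/F = 0.4621
Converged at V/F = 0.4621.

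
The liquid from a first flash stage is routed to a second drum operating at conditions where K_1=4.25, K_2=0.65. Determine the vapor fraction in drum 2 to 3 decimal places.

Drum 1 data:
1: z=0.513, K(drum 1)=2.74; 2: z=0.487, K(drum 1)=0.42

Drum 1:
Rachford–Rice: g(ψ₁) = Σ zᵢ(Kᵢ−1)/(1+ψ₁(Kᵢ−1)) = 0.
Feasibility: ΣzᵢKᵢ = 1.610, Σzᵢ/Kᵢ = 1.347 — both > 1, two phases present.
Binary case is linear: z₁(K₁−1)(1+ψ₁(K₂−1)) + z₂(K₂−1)(1+ψ₁(K₁−1)) = 0
⇒ ψ₁ = [z₁(K₁−1)+z₂(K₂−1)] / [−(K₁−1)(K₂−1)] = 0.6102/1.0092 = 0.605
Drum-1 compositions:
  1: x = 0.250, y = 0.685
  2: x = 0.750, y = 0.315
Drum-2 feed = drum-1 liquid: z₂ = (0.2500, 0.7500).
Drum 2:
Rachford–Rice: g(ψ₂) = Σ zᵢ(Kᵢ−1)/(1+ψ₂(Kᵢ−1)) = 0.
Feasibility: ΣzᵢKᵢ = 1.550, Σzᵢ/Kᵢ = 1.213 — both > 1, two phases present.
Iterate (Newton) starting at ψ₂ = 0.48:
  ψ₂ = 0.480: g = 0.0019, g' = -0.536 → ψ₂ = 0.484
Converged at ψ₂ = 0.484.
  1: x = 0.097, y = 0.413
  2: x = 0.903, y = 0.587

V/F (drum 2) = 0.484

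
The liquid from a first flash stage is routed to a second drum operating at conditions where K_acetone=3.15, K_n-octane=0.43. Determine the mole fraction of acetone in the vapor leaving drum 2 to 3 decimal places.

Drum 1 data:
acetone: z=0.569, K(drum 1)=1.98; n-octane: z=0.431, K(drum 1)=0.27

Drum 1:
Rachford–Rice: g(ψ₁) = Σ zᵢ(Kᵢ−1)/(1+ψ₁(Kᵢ−1)) = 0.
Feasibility: ΣzᵢKᵢ = 1.243, Σzᵢ/Kᵢ = 1.884 — both > 1, two phases present.
Binary case is linear: z₁(K₁−1)(1+ψ₁(K₂−1)) + z₂(K₂−1)(1+ψ₁(K₁−1)) = 0
⇒ ψ₁ = [z₁(K₁−1)+z₂(K₂−1)] / [−(K₁−1)(K₂−1)] = 0.2430/0.7154 = 0.340
Drum-1 compositions:
  acetone: x = 0.427, y = 0.845
  n-octane: x = 0.573, y = 0.155
Drum-2 feed = drum-1 liquid: z₂ = (0.4269, 0.5731).
Drum 2:
Material balance + equilibrium reduce to Σ zᵢ(Kᵢ−1)/(1+ψ₂(Kᵢ−1)) = 0.
g(0) = ΣzᵢKᵢ − 1 = 0.591 and g(1) = 1 − Σzᵢ/Kᵢ = -0.468, so a root lies in (0, 1).
Binary case is linear: z₁(K₁−1)(1+ψ₂(K₂−1)) + z₂(K₂−1)(1+ψ₂(K₁−1)) = 0
⇒ ψ₂ = [z₁(K₁−1)+z₂(K₂−1)] / [−(K₁−1)(K₂−1)] = 0.5912/1.2255 = 0.482
  acetone: x = 0.210, y = 0.660
  n-octane: x = 0.790, y = 0.340

y_acetone (drum 2) = 0.660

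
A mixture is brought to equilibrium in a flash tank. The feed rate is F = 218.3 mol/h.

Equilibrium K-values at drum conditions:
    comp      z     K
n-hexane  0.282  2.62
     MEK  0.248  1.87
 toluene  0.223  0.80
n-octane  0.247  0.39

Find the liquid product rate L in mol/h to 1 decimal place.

L = 51.9 mol/h

Newton iteration, ψ⁰ = 0.5:
  ψ = 0.500: g = 0.1364, g' = -0.518 → ψ = 0.763
  ψ = 0.763: g = -0.0006, g' = -0.550 → ψ = 0.762
Converged at ψ = 0.762.
Then V = ψ·F = 0.7621·218.3 = 166.4 mol/h and L = F − V = 51.9 mol/h.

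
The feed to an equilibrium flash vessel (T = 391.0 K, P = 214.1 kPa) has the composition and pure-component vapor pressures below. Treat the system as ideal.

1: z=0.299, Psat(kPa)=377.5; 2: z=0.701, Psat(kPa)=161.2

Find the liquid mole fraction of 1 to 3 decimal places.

x_1 = 0.245

Raoult's law: Kᵢ = Pᵢˢᵃᵗ/P = Pᵢˢᵃᵗ/214.1.
  K_1 = 377.5/214.1 = 1.76319, K_2 = 161.2/214.1 = 0.75292
Material balance + equilibrium reduce to Σ zᵢ(Kᵢ−1)/(1+ψ(Kᵢ−1)) = 0.
g(0) = ΣzᵢKᵢ − 1 = 0.055 and g(1) = 1 − Σzᵢ/Kᵢ = -0.101, so a root lies in (0, 1).
Binary case is linear: z₁(K₁−1)(1+ψ(K₂−1)) + z₂(K₂−1)(1+ψ(K₁−1)) = 0
⇒ ψ = [z₁(K₁−1)+z₂(K₂−1)] / [−(K₁−1)(K₂−1)] = 0.0550/0.1886 = 0.292
Compositions from xᵢ = zᵢ/(1+ψ(Kᵢ−1)), yᵢ = Kᵢxᵢ:
  1: x = 0.245, y = 0.431
  2: x = 0.755, y = 0.569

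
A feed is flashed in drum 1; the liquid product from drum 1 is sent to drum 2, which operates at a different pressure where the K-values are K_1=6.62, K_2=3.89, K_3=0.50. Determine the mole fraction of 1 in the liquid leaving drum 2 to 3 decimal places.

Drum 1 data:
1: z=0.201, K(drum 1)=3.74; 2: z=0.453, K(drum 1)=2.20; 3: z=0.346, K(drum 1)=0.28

Drum 1:
Material balance + equilibrium reduce to Σ zᵢ(Kᵢ−1)/(1+ψ₁(Kᵢ−1)) = 0.
Check two-phase: ΣzᵢKᵢ = 1.845 > 1 and Σzᵢ/Kᵢ = 1.495 > 1, so g(0) = 0.845 > 0 and g(1) = -0.495 < 0.
Iterate (Newton) starting at ψ₁ = 0.5:
  ψ₁ = 0.500: g = 0.1829, g' = -0.961 → ψ₁ = 0.690
  ψ₁ = 0.690: g = -0.0074, g' = -1.085 → ψ₁ = 0.683
Converged at ψ₁ = 0.683.
Drum-1 compositions:
  1: x = 0.070, y = 0.262
  2: x = 0.249, y = 0.548
  3: x = 0.681, y = 0.191
Drum-2 feed = drum-1 liquid: z₂ = (0.0700, 0.2489, 0.6811).
Drum 2:
Material balance + equilibrium reduce to Σ zᵢ(Kᵢ−1)/(1+ψ₂(Kᵢ−1)) = 0.
Feasibility: ΣzᵢKᵢ = 1.772, Σzᵢ/Kᵢ = 1.437 — both > 1, two phases present.
Newton–Raphson from ψ₂ = 0.5:
  ψ₂ = 0.500: g = -0.0567, g' = -0.803 → ψ₂ = 0.429
  ψ₂ = 0.429: g = 0.0025, g' = -0.880 → ψ₂ = 0.432
Converged at ψ₂ = 0.432.
  1: x = 0.020, y = 0.135
  2: x = 0.111, y = 0.430
  3: x = 0.869, y = 0.434

x_1 (drum 2) = 0.020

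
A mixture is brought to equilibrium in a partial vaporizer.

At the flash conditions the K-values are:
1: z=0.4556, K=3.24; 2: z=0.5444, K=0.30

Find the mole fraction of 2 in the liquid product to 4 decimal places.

Material balance + equilibrium reduce to Σ zᵢ(Kᵢ−1)/(1+β(Kᵢ−1)) = 0.
g(0) = ΣzᵢKᵢ − 1 = 0.6395 and g(1) = 1 − Σzᵢ/Kᵢ = -0.9553, so a root lies in (0, 1).
Binary case is linear: z₁(K₁−1)(1+β(K₂−1)) + z₂(K₂−1)(1+β(K₁−1)) = 0
⇒ β = [z₁(K₁−1)+z₂(K₂−1)] / [−(K₁−1)(K₂−1)] = 0.63946/1.56800 = 0.4078
Compositions from xᵢ = zᵢ/(1+β(Kᵢ−1)), yᵢ = Kᵢxᵢ:
  1: x = 0.2381, y = 0.7714
  2: x = 0.7619, y = 0.2286

x_2 = 0.7619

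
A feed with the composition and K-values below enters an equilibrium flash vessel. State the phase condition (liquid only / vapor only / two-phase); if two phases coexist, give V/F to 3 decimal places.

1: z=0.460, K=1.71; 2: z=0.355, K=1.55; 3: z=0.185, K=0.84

vapor only

ΣzᵢKᵢ = 1.492; Σzᵢ/Kᵢ = 0.718.
Since Σzᵢ/Kᵢ < 1 the mixture is above its dew point — single vapor phase.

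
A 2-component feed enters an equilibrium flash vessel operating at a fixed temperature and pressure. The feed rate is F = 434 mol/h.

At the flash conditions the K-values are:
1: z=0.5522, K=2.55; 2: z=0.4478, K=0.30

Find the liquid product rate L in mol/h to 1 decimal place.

Let ψ = V/F and solve Σ zᵢ(Kᵢ−1)/(1+ψ(Kᵢ−1)) = 0.
Feasibility: ΣzᵢKᵢ = 1.5424, Σzᵢ/Kᵢ = 1.7092 — both > 1, two phases present.
Binary case is linear: z₁(K₁−1)(1+ψ(K₂−1)) + z₂(K₂−1)(1+ψ(K₁−1)) = 0
⇒ ψ = [z₁(K₁−1)+z₂(K₂−1)] / [−(K₁−1)(K₂−1)] = 0.54245/1.08500 = 0.5000
Then V = ψ·F = 0.5000·434 = 217.0 mol/h and L = F − V = 217.0 mol/h.

L = 217.0 mol/h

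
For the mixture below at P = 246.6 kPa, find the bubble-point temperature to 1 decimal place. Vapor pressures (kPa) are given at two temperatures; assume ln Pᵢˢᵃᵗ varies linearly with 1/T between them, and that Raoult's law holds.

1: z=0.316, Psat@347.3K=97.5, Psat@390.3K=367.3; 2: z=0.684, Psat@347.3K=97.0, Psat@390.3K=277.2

T = 381.5 K

Bubble-point temperature: ΣzᵢPᵢˢᵃᵗ(T) = P. Interpolate ln Pᵢˢᵃᵗ = aᵢ + bᵢ/T.
  T = 347.3 K: ΣzᵢPᵢˢᵃᵗ = 97.16 kPa
  T = 390.3 K: ΣzᵢPᵢˢᵃᵗ = 305.67 kPa
  T = 368.8 K: ΣzᵢPᵢˢᵃᵗ = 177.80 kPa
  T = 379.6 K: ΣzᵢPᵢˢᵃᵗ = 235.11 kPa
  T = 385.0 K: ΣzᵢPᵢˢᵃᵗ = 268.86 kPa
  T = 382.3 K: ΣzᵢPᵢˢᵃᵗ = 251.53 kPa
Interpolating between 379.6 K and 382.3 K gives T ≈ 381.5 K.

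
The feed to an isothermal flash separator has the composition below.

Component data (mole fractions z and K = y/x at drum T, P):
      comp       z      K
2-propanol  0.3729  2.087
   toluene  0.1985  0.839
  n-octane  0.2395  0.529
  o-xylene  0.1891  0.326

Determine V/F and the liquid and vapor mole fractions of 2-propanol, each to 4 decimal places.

V/F = 0.2591, x_2-propanol = 0.2909, y_2-propanol = 0.6072

Material balance + equilibrium reduce to Σ zᵢ(Kᵢ−1)/(1+V/F(Kᵢ−1)) = 0.
g(0) = ΣzᵢKᵢ − 1 = 0.1331 and g(1) = 1 − Σzᵢ/Kᵢ = -0.4481, so a root lies in (0, 1).
Iterate (Newton) starting at V/F = 0.5:
  V/F = 0.5000: g = -0.11193, g' = -0.4774 → V/F = 0.2655
  V/F = 0.2655: g = -0.00299, g' = -0.4678 → V/F = 0.2591
Converged at V/F = 0.2591.
Compositions from xᵢ = zᵢ/(1+V/F(Kᵢ−1)), yᵢ = Kᵢxᵢ:
  2-propanol: x = 0.2909, y = 0.6072
  toluene: x = 0.2071, y = 0.1738
  n-octane: x = 0.2728, y = 0.1443
  o-xylene: x = 0.2291, y = 0.0747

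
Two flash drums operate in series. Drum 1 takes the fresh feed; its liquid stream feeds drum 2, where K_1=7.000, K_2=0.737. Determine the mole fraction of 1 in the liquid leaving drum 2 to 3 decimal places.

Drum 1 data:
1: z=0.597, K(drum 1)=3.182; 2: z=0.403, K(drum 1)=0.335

Drum 1:
Rachford–Rice: g(ψ₁) = Σ zᵢ(Kᵢ−1)/(1+ψ₁(Kᵢ−1)) = 0.
g(0) = ΣzᵢKᵢ − 1 = 1.035 and g(1) = 1 − Σzᵢ/Kᵢ = -0.391, so a root lies in (0, 1).
Binary case is linear: z₁(K₁−1)(1+ψ₁(K₂−1)) + z₂(K₂−1)(1+ψ₁(K₁−1)) = 0
⇒ ψ₁ = [z₁(K₁−1)+z₂(K₂−1)] / [−(K₁−1)(K₂−1)] = 1.0347/1.4510 = 0.713
Drum-1 compositions:
  1: x = 0.234, y = 0.743
  2: x = 0.766, y = 0.257
Drum-2 feed = drum-1 liquid: z₂ = (0.2336, 0.7664).
Drum 2:
Let ψ₂ = V/F and solve Σ zᵢ(Kᵢ−1)/(1+ψ₂(Kᵢ−1)) = 0.
Check two-phase: ΣzᵢKᵢ = 2.200 > 1 and Σzᵢ/Kᵢ = 1.073 > 1, so g(0) = 1.200 > 0 and g(1) = -0.073 < 0.
Newton–Raphson from ψ₂ = 0.5:
  ψ₂ = 0.500: g = 0.1183, g' = -0.596 → ψ₂ = 0.699
  ψ₂ = 0.699: g = 0.0230, g' = -0.392 → ψ₂ = 0.757
  ψ₂ = 0.757: g = 0.0011, g' = -0.356 → ψ₂ = 0.760
Converged at ψ₂ = 0.760.
  1: x = 0.042, y = 0.294
  2: x = 0.958, y = 0.706

x_1 (drum 2) = 0.042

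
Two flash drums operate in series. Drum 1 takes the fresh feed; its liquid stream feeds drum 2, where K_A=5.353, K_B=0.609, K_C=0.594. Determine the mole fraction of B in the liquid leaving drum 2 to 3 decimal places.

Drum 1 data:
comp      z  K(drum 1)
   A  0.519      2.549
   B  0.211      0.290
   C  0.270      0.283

x_B (drum 2) = 0.398

Drum 1:
Material balance + equilibrium reduce to Σ zᵢ(Kᵢ−1)/(1+ψ₁(Kᵢ−1)) = 0.
g(0) = ΣzᵢKᵢ − 1 = 0.461 and g(1) = 1 − Σzᵢ/Kᵢ = -0.885, so a root lies in (0, 1).
Iterate (Newton) starting at ψ₁ = 0.33:
  ψ₁ = 0.330: g = 0.0827, g' = -0.965 → ψ₁ = 0.416
Converged at ψ₁ = 0.416.
Drum-1 compositions:
  A: x = 0.315, y = 0.804
  B: x = 0.300, y = 0.087
  C: x = 0.385, y = 0.109
Drum-2 feed = drum-1 liquid: z₂ = (0.3155, 0.2996, 0.3849).
Drum 2:
Let ψ₂ = V/F and solve Σ zᵢ(Kᵢ−1)/(1+ψ₂(Kᵢ−1)) = 0.
Check two-phase: ΣzᵢKᵢ = 2.100 > 1 and Σzᵢ/Kᵢ = 1.199 > 1, so g(0) = 1.100 > 0 and g(1) = -0.199 < 0.
Iterate (Newton) starting at ψ₂ = 0.34:
  ψ₂ = 0.340: g = 0.2374, g' = -1.118 → ψ₂ = 0.552
  ψ₂ = 0.552: g = 0.0526, g' = -0.696 → ψ₂ = 0.628
  ψ₂ = 0.628: g = 0.0029, g' = -0.624 → ψ₂ = 0.632
  ψ₂ = 0.632: g = 0.0000, g' = -0.620 → ψ₂ = 0.633
Converged at ψ₂ = 0.633.
  A: x = 0.084, y = 0.450
  B: x = 0.398, y = 0.242
  C: x = 0.518, y = 0.308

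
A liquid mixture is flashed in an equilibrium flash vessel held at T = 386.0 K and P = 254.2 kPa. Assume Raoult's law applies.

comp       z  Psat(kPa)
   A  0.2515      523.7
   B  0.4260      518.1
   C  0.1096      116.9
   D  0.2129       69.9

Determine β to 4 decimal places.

Raoult's law: Kᵢ = Pᵢˢᵃᵗ/P = Pᵢˢᵃᵗ/254.2.
  K_A = 523.7/254.2 = 2.060189, K_B = 518.1/254.2 = 2.038159, K_C = 116.9/254.2 = 0.459874, K_D = 69.9/254.2 = 0.274980
Rachford–Rice: g(β) = Σ zᵢ(Kᵢ−1)/(1+β(Kᵢ−1)) = 0.
Check two-phase: ΣzᵢKᵢ = 1.4953 > 1 and Σzᵢ/Kᵢ = 1.3437 > 1, so g(0) = 0.4953 > 0 and g(1) = -0.3437 < 0.
Newton–Raphson from β = 0.66:
  β = 0.6600: g = 0.03132, g' = -0.7483 → β = 0.7019
  β = 0.7019: g = -0.00091, g' = -0.7935 → β = 0.7007
Converged at β = 0.7007.

β = 0.7007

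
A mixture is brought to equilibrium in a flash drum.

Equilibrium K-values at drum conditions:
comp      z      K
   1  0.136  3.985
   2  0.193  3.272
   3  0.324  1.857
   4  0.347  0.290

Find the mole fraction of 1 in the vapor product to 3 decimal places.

Newton–Raphson from ψ = 0.59:
  ψ = 0.590: g = 0.0948, g' = -0.964 → ψ = 0.688
  ψ = 0.688: g = -0.0034, g' = -1.045 → ψ = 0.685
Converged at ψ = 0.685.
Compositions from xᵢ = zᵢ/(1+ψ(Kᵢ−1)), yᵢ = Kᵢxᵢ:
  1: x = 0.045, y = 0.178
  2: x = 0.075, y = 0.247
  3: x = 0.204, y = 0.379
  4: x = 0.676, y = 0.196

y_1 = 0.178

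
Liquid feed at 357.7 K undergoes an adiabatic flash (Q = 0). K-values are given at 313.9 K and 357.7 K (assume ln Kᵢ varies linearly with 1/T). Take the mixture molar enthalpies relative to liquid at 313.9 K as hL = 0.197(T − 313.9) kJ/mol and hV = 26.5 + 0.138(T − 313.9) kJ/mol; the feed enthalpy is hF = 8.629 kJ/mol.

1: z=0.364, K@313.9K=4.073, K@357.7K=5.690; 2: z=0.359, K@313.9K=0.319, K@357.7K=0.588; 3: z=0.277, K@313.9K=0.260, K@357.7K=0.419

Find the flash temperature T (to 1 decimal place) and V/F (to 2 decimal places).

Adiabatic flash: solve Rachford–Rice at each trial T, then check hF = ψ·hV(T) + (1−ψ)·hL(T).
  T = 313.9 K: K = (4.073, 0.319, 0.260), RR gives ψ = 0.308, H_out = 8.158 kJ/mol
  T = 357.7 K: K = (5.690, 0.588, 0.419), RR gives ψ = 0.605, H_out = 23.089 kJ/mol
  T = 335.8 K: K = (4.867, 0.442, 0.335), RR gives ψ = 0.436, H_out = 15.303 kJ/mol
  T = 324.9 K: K = (4.467, 0.378, 0.297), RR gives ψ = 0.369, H_out = 11.718 kJ/mol
  T = 319.4 K: K = (4.269, 0.348, 0.278), RR gives ψ = 0.338, H_out = 9.937 kJ/mol
  T = 316.6 K: K = (4.169, 0.333, 0.269), RR gives ψ = 0.323, H_out = 9.032 kJ/mol
  T = 315.2 K: K = (4.119, 0.326, 0.264), RR gives ψ = 0.315, H_out = 8.579 kJ/mol
Linear interpolation between T = 315.2 (H_out = 8.579) and T = 316.6 (H_out = 9.032) on hF = 8.629 gives T ≈ 315.4 K, at which ψ = 0.32.

T = 315.4 K, V/F = 0.32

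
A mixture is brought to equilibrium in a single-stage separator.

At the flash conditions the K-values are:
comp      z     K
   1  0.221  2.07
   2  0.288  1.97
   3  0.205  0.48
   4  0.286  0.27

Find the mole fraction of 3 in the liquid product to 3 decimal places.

x_3 = 0.243

Material balance + equilibrium reduce to Σ zᵢ(Kᵢ−1)/(1+V/F(Kᵢ−1)) = 0.
Check two-phase: ΣzᵢKᵢ = 1.200 > 1 and Σzᵢ/Kᵢ = 1.739 > 1, so g(0) = 0.200 > 0 and g(1) = -0.739 < 0.
Newton iteration, V/F⁰ = 0.5:
  V/F = 0.500: g = -0.1307, g' = -0.709 → V/F = 0.316
  V/F = 0.316: g = -0.0083, g' = -0.637 → V/F = 0.303
Converged at V/F = 0.303.
Compositions from xᵢ = zᵢ/(1+V/F(Kᵢ−1)), yᵢ = Kᵢxᵢ:
  1: x = 0.167, y = 0.346
  2: x = 0.223, y = 0.439
  3: x = 0.243, y = 0.117
  4: x = 0.367, y = 0.099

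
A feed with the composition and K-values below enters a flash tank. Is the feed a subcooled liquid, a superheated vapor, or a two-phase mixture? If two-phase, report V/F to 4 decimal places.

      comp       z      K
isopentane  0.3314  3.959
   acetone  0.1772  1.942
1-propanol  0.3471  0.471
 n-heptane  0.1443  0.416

two-phase, V/F = 0.6810

ΣzᵢKᵢ = 1.8796; Σzᵢ/Kᵢ = 1.2588.
Both exceed 1, so a two-phase solution exists.
Rachford–Rice: g(ψ) = Σ zᵢ(Kᵢ−1)/(1+ψ(Kᵢ−1)) = 0.
Newton–Raphson from ψ = 0.45:
  ψ = 0.4500: g = 0.18252, g' = -0.8692 → ψ = 0.6600
  ψ = 0.6600: g = 0.01578, g' = -0.7521 → ψ = 0.6810
Converged at ψ = 0.6810.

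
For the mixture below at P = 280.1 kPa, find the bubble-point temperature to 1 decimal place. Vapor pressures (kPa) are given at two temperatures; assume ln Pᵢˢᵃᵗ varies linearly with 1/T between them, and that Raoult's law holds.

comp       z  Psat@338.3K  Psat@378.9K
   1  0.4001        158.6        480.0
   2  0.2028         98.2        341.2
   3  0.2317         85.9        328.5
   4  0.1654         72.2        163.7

Bubble-point temperature: ΣzᵢPᵢˢᵃᵗ(T) = P. Interpolate ln Pᵢˢᵃᵗ = aᵢ + bᵢ/T.
  T = 338.3 K: ΣzᵢPᵢˢᵃᵗ = 115.22 kPa
  T = 378.9 K: ΣzᵢPᵢˢᵃᵗ = 364.43 kPa
  T = 358.6 K: ΣzᵢPᵢˢᵃᵗ = 211.19 kPa
  T = 368.8 K: ΣzᵢPᵢˢᵃᵗ = 279.75 kPa
  T = 373.9 K: ΣzᵢPᵢˢᵃᵗ = 320.25 kPa
  T = 371.4 K: ΣzᵢPᵢˢᵃᵗ = 299.84 kPa
Interpolating between 368.8 K and 371.4 K gives T ≈ 368.8 K.

T = 368.8 K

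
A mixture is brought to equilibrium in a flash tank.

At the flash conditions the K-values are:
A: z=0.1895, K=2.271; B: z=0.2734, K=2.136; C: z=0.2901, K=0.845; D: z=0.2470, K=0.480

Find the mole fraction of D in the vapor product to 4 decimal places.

y_D = 0.2083

Rachford–Rice: g(V/F) = Σ zᵢ(Kᵢ−1)/(1+V/F(Kᵢ−1)) = 0.
g(0) = ΣzᵢKᵢ − 1 = 0.3780 and g(1) = 1 − Σzᵢ/Kᵢ = -0.0693, so a root lies in (0, 1).
Newton–Raphson from V/F = 0.5:
  V/F = 0.5000: g = 0.12303, g' = -0.3881 → V/F = 0.8170
  V/F = 0.8170: g = 0.00444, g' = -0.3796 → V/F = 0.8287
Converged at V/F = 0.8287.
Compositions from xᵢ = zᵢ/(1+V/F(Kᵢ−1)), yᵢ = Kᵢxᵢ:
  A: x = 0.0923, y = 0.2096
  B: x = 0.1408, y = 0.3008
  C: x = 0.3329, y = 0.2813
  D: x = 0.4340, y = 0.2083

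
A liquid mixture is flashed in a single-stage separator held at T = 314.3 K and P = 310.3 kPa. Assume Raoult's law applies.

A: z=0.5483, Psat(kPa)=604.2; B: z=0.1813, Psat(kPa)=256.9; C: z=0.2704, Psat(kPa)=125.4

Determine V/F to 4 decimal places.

Raoult's law: Kᵢ = Pᵢˢᵃᵗ/P = Pᵢˢᵃᵗ/310.3.
  K_A = 604.2/310.3 = 1.947148, K_B = 256.9/310.3 = 0.827908, K_C = 125.4/310.3 = 0.404125
Rachford–Rice: g(V/F) = Σ zᵢ(Kᵢ−1)/(1+V/F(Kᵢ−1)) = 0.
g(0) = ΣzᵢKᵢ − 1 = 0.3270 and g(1) = 1 − Σzᵢ/Kᵢ = -0.1697, so a root lies in (0, 1).
Iterate (Newton) starting at V/F = 0.5:
  V/F = 0.5000: g = 0.08878, g' = -0.4277 → V/F = 0.7076
  V/F = 0.7076: g = -0.00317, g' = -0.4703 → V/F = 0.7008
Converged at V/F = 0.7008.

V/F = 0.7008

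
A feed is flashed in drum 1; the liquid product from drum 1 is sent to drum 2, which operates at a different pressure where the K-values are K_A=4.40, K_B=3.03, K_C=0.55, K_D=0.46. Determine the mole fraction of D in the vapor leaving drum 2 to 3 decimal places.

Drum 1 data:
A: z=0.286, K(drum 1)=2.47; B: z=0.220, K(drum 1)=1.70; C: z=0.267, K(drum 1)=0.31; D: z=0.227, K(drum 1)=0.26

y_D (drum 2) = 0.187

Drum 1:
Let ψ₁ = V/F and solve Σ zᵢ(Kᵢ−1)/(1+ψ₁(Kᵢ−1)) = 0.
Feasibility: ΣzᵢKᵢ = 1.222, Σzᵢ/Kᵢ = 1.980 — both > 1, two phases present.
Newton–Raphson from ψ₁ = 0.5:
  ψ₁ = 0.500: g = -0.1915, g' = -0.874 → ψ₁ = 0.281
  ψ₁ = 0.281: g = -0.0143, g' = -0.779 → ψ₁ = 0.262
Converged at ψ₁ = 0.262.
Drum-1 compositions:
  A: x = 0.206, y = 0.510
  B: x = 0.186, y = 0.316
  C: x = 0.326, y = 0.101
  D: x = 0.282, y = 0.073
Drum-2 feed = drum-1 liquid: z₂ = (0.2064, 0.1859, 0.3261, 0.2817).
Drum 2:
Let ψ₂ = V/F and solve Σ zᵢ(Kᵢ−1)/(1+ψ₂(Kᵢ−1)) = 0.
Check two-phase: ΣzᵢKᵢ = 1.780 > 1 and Σzᵢ/Kᵢ = 1.314 > 1, so g(0) = 0.780 > 0 and g(1) = -0.314 < 0.
Newton iteration, ψ₂⁰ = 0.5:
  ψ₂ = 0.500: g = 0.0494, g' = -0.780 → ψ₂ = 0.563
  ψ₂ = 0.563: g = 0.0015, g' = -0.736 → ψ₂ = 0.565
Converged at ψ₂ = 0.565.
  A: x = 0.071, y = 0.311
  B: x = 0.087, y = 0.262
  C: x = 0.437, y = 0.241
  D: x = 0.406, y = 0.187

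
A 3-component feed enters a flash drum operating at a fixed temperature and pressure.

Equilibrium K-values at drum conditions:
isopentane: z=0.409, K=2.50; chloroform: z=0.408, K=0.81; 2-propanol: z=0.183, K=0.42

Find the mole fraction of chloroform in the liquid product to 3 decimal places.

x_chloroform = 0.478

Rachford–Rice: g(ψ) = Σ zᵢ(Kᵢ−1)/(1+ψ(Kᵢ−1)) = 0.
g(0) = ΣzᵢKᵢ − 1 = 0.430 and g(1) = 1 − Σzᵢ/Kᵢ = -0.103, so a root lies in (0, 1).
Newton iteration, ψ⁰ = 0.6:
  ψ = 0.600: g = 0.0726, g' = -0.418 → ψ = 0.774
  ψ = 0.774: g = 0.0006, g' = -0.420 → ψ = 0.775
Converged at ψ = 0.775.
Compositions from xᵢ = zᵢ/(1+ψ(Kᵢ−1)), yᵢ = Kᵢxᵢ:
  isopentane: x = 0.189, y = 0.473
  chloroform: x = 0.478, y = 0.388
  2-propanol: x = 0.332, y = 0.140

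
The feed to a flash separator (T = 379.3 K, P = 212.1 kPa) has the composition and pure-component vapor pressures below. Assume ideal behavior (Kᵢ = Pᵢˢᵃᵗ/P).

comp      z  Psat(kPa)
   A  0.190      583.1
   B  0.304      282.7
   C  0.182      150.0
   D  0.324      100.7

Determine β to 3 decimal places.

Raoult's law: Kᵢ = Pᵢˢᵃᵗ/P = Pᵢˢᵃᵗ/212.1.
  K_A = 583.1/212.1 = 2.74917, K_B = 282.7/212.1 = 1.33286, K_C = 150.0/212.1 = 0.70721, K_D = 100.7/212.1 = 0.47478
Material balance + equilibrium reduce to Σ zᵢ(Kᵢ−1)/(1+β(Kᵢ−1)) = 0.
Feasibility: ΣzᵢKᵢ = 1.210, Σzᵢ/Kᵢ = 1.237 — both > 1, two phases present.
Newton iteration, β⁰ = 0.5:
  β = 0.500: g = -0.0292, g' = -0.376 → β = 0.422
  β = 0.422: g = 0.0003, g' = -0.386 → β = 0.423
Converged at β = 0.423.

β = 0.423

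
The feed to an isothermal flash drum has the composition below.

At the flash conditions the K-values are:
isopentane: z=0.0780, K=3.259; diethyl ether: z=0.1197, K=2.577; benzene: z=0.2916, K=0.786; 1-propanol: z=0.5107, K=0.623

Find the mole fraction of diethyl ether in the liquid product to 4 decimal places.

x_diethyl ether = 0.0930

Material balance + equilibrium reduce to Σ zᵢ(Kᵢ−1)/(1+V/F(Kᵢ−1)) = 0.
Check two-phase: ΣzᵢKᵢ = 1.1100 > 1 and Σzᵢ/Kᵢ = 1.2611 > 1, so g(0) = 0.1100 > 0 and g(1) = -0.2611 < 0.
Newton–Raphson from V/F = 0.3:
  V/F = 0.3000: g = -0.05060, g' = -0.3861 → V/F = 0.1690
  V/F = 0.1690: g = 0.00621, g' = -0.4913 → V/F = 0.1816
  V/F = 0.1816: g = 0.00008, g' = -0.4782 → V/F = 0.1818
Converged at V/F = 0.1818.
Compositions from xᵢ = zᵢ/(1+V/F(Kᵢ−1)), yᵢ = Kᵢxᵢ:
  isopentane: x = 0.0553, y = 0.1802
  diethyl ether: x = 0.0930, y = 0.2397
  benzene: x = 0.3034, y = 0.2385
  1-propanol: x = 0.5483, y = 0.3416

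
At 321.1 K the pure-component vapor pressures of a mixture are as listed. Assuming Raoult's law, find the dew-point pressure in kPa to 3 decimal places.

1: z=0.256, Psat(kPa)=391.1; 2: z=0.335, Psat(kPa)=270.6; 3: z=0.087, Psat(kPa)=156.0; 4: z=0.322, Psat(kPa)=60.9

Pdew = 129.239 kPa

At the dew point ψ → 1, so Σzᵢ/Kᵢ = 1 with Kᵢ = Pᵢˢᵃᵗ/P ⇒ 1/P = Σzᵢ/Pᵢˢᵃᵗ.
1/P = 0.256/391.1 + 0.335/270.6 + 0.087/156.0 + 0.322/60.9 = 0.007738 ⇒ P = 129.239 kPa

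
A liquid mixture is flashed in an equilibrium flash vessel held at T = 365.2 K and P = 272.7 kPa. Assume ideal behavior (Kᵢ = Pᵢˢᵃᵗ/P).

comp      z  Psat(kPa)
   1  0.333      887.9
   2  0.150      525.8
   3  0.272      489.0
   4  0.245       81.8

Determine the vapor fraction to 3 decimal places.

Raoult's law: Kᵢ = Pᵢˢᵃᵗ/P = Pᵢˢᵃᵗ/272.7.
  K_1 = 887.9/272.7 = 3.25596, K_2 = 525.8/272.7 = 1.92813, K_3 = 489.0/272.7 = 1.79318, K_4 = 81.8/272.7 = 0.29996
Let ψ = V/F and solve Σ zᵢ(Kᵢ−1)/(1+ψ(Kᵢ−1)) = 0.
Feasibility: ΣzᵢKᵢ = 1.935, Σzᵢ/Kᵢ = 1.149 — both > 1, two phases present.
Newton–Raphson from ψ = 0.5:
  ψ = 0.500: g = 0.3387, g' = -0.806 → ψ = 0.920
  ψ = 0.920: g = -0.0377, g' = -1.222 → ψ = 0.889
  ψ = 0.889: g = -0.0015, g' = -1.127 → ψ = 0.888
Converged at ψ = 0.888.

ψ = 0.888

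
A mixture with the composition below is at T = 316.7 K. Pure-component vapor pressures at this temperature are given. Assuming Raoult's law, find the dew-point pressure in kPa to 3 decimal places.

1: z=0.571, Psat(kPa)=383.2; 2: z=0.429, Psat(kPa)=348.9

At the dew point ψ → 1, so Σzᵢ/Kᵢ = 1 with Kᵢ = Pᵢˢᵃᵗ/P ⇒ 1/P = Σzᵢ/Pᵢˢᵃᵗ.
1/P = 0.571/383.2 + 0.429/348.9 = 0.002720 ⇒ P = 367.693 kPa

Pdew = 367.693 kPa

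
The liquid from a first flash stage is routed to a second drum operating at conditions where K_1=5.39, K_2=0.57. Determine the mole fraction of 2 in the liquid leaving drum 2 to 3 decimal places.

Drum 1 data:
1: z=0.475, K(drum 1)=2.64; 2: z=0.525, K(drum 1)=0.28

x_2 (drum 2) = 0.911

Drum 1:
Rachford–Rice: g(ψ₁) = Σ zᵢ(Kᵢ−1)/(1+ψ₁(Kᵢ−1)) = 0.
Check two-phase: ΣzᵢKᵢ = 1.401 > 1 and Σzᵢ/Kᵢ = 2.055 > 1, so g(0) = 0.401 > 0 and g(1) = -1.055 < 0.
Newton iteration, ψ₁⁰ = 0.5:
  ψ₁ = 0.500: g = -0.1626, g' = -1.050 → ψ₁ = 0.345
  ψ₁ = 0.345: g = -0.0056, g' = -1.003 → ψ₁ = 0.340
Converged at ψ₁ = 0.340.
Drum-1 compositions:
  1: x = 0.305, y = 0.805
  2: x = 0.695, y = 0.195
Drum-2 feed = drum-1 liquid: z₂ = (0.3051, 0.6949).
Drum 2:
Newton iteration, ψ₂⁰ = 0.5:
  ψ₂ = 0.500: g = 0.0385, g' = -0.784 → ψ₂ = 0.549
  ψ₂ = 0.549: g = 0.0015, g' = -0.726 → ψ₂ = 0.551
Converged at ψ₂ = 0.551.
  1: x = 0.089, y = 0.481
  2: x = 0.911, y = 0.519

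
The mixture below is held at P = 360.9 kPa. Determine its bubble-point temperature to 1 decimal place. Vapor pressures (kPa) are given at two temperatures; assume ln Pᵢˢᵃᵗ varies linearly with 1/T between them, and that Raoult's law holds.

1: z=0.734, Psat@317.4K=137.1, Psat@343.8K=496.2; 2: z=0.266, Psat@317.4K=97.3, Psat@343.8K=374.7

Bubble-point temperature: ΣzᵢPᵢˢᵃᵗ(T) = P. Interpolate ln Pᵢˢᵃᵗ = aᵢ + bᵢ/T.
  T = 317.4 K: ΣzᵢPᵢˢᵃᵗ = 126.51 kPa
  T = 343.8 K: ΣzᵢPᵢˢᵃᵗ = 463.88 kPa
  T = 330.6 K: ΣzᵢPᵢˢᵃᵗ = 248.60 kPa
  T = 337.2 K: ΣzᵢPᵢˢᵃᵗ = 341.66 kPa
  T = 340.5 K: ΣzᵢPᵢˢᵃᵗ = 398.70 kPa
  T = 338.9 K: ΣzᵢPᵢˢᵃᵗ = 370.08 kPa
Interpolating between 337.2 K and 338.9 K gives T ≈ 338.4 K.

T = 338.4 K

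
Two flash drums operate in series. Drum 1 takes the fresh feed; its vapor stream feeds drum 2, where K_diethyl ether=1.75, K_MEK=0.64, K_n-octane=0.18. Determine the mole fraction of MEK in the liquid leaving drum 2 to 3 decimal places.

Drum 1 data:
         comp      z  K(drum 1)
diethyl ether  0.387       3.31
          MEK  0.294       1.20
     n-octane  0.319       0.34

x_MEK (drum 2) = 0.333

Drum 1:
Material balance + equilibrium reduce to Σ zᵢ(Kᵢ−1)/(1+ψ₁(Kᵢ−1)) = 0.
g(0) = ΣzᵢKᵢ − 1 = 0.742 and g(1) = 1 − Σzᵢ/Kᵢ = -0.300, so a root lies in (0, 1).
Newton–Raphson from ψ₁ = 0.31:
  ψ₁ = 0.310: g = 0.3116, g' = -0.931 → ψ₁ = 0.645
  ψ₁ = 0.645: g = 0.0448, g' = -0.763 → ψ₁ = 0.703
  ψ₁ = 0.703: g = -0.0008, g' = -0.793 → ψ₁ = 0.702
Converged at ψ₁ = 0.702.
Drum-1 compositions:
  diethyl ether: x = 0.148, y = 0.488
  MEK: x = 0.258, y = 0.309
  n-octane: x = 0.595, y = 0.202
Drum-2 feed = drum-1 vapor: z₂ = (0.4885, 0.3093, 0.2022).
Drum 2:
Newton iteration, ψ₂⁰ = 0.5:
  ψ₂ = 0.500: g = -0.1504, g' = -0.595 → ψ₂ = 0.248
  ψ₂ = 0.248: g = -0.0213, g' = -0.458 → ψ₂ = 0.201
Converged at ψ₂ = 0.201.
  diethyl ether: x = 0.425, y = 0.743
  MEK: x = 0.333, y = 0.213
  n-octane: x = 0.242, y = 0.044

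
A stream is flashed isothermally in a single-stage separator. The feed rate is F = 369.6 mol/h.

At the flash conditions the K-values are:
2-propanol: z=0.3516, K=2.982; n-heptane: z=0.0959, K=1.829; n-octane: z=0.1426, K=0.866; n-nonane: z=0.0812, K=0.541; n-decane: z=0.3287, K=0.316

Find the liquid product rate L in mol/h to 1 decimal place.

Iterate (Newton) starting at β = 0.61:
  β = 0.6100: g = -0.09011, g' = -0.8010 → β = 0.4975
  β = 0.4975: g = -0.00241, g' = -0.7682 → β = 0.4944
Converged at β = 0.4944.
Then V = β·F = 0.4944·369.6 = 182.7 mol/h and L = F − V = 186.9 mol/h.

L = 186.9 mol/h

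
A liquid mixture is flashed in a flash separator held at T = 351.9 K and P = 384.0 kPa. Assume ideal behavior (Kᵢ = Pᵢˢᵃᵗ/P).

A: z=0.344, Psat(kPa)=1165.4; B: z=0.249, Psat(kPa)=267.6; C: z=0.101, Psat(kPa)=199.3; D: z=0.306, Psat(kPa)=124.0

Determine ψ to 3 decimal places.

Raoult's law: Kᵢ = Pᵢˢᵃᵗ/P = Pᵢˢᵃᵗ/384.0.
  K_A = 1165.4/384.0 = 3.03490, K_B = 267.6/384.0 = 0.69688, K_C = 199.3/384.0 = 0.51901, K_D = 124.0/384.0 = 0.32292
Let ψ = V/F and solve Σ zᵢ(Kᵢ−1)/(1+ψ(Kᵢ−1)) = 0.
Feasibility: ΣzᵢKᵢ = 1.369, Σzᵢ/Kᵢ = 1.613 — both > 1, two phases present.
Newton–Raphson from ψ = 0.51:
  ψ = 0.510: g = -0.1266, g' = -0.743 → ψ = 0.340
  ψ = 0.340: g = 0.0026, g' = -0.796 → ψ = 0.343
Converged at ψ = 0.343.

ψ = 0.343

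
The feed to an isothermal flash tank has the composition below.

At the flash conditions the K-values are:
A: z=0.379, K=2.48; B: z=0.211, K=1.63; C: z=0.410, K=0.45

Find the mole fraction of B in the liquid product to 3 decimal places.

x_B = 0.146

Let ψ = V/F and solve Σ zᵢ(Kᵢ−1)/(1+ψ(Kᵢ−1)) = 0.
Check two-phase: ΣzᵢKᵢ = 1.468 > 1 and Σzᵢ/Kᵢ = 1.193 > 1, so g(0) = 0.468 > 0 and g(1) = -0.193 < 0.
Newton iteration, ψ⁰ = 0.31:
  ψ = 0.310: g = 0.2239, g' = -0.629 → ψ = 0.666
  ψ = 0.666: g = 0.0203, g' = -0.561 → ψ = 0.702
Converged at ψ = 0.702.
Compositions from xᵢ = zᵢ/(1+ψ(Kᵢ−1)), yᵢ = Kᵢxᵢ:
  A: x = 0.186, y = 0.461
  B: x = 0.146, y = 0.238
  C: x = 0.668, y = 0.301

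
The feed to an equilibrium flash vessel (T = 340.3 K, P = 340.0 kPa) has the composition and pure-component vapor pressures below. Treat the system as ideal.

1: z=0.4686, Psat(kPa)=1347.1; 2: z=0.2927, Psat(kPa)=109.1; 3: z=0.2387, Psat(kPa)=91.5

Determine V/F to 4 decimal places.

Raoult's law: Kᵢ = Pᵢˢᵃᵗ/P = Pᵢˢᵃᵗ/340.0.
  K_1 = 1347.1/340.0 = 3.962059, K_2 = 109.1/340.0 = 0.320882, K_3 = 91.5/340.0 = 0.269118
Material balance + equilibrium reduce to Σ zᵢ(Kᵢ−1)/(1+V/F(Kᵢ−1)) = 0.
Check two-phase: ΣzᵢKᵢ = 2.0148 > 1 and Σzᵢ/Kᵢ = 1.9174 > 1, so g(0) = 1.0148 > 0 and g(1) = -0.9174 < 0.
Iterate (Newton) starting at V/F = 0.5:
  V/F = 0.5000: g = -0.01646, g' = -1.2941 → V/F = 0.4873
Converged at V/F = 0.4873.

V/F = 0.4873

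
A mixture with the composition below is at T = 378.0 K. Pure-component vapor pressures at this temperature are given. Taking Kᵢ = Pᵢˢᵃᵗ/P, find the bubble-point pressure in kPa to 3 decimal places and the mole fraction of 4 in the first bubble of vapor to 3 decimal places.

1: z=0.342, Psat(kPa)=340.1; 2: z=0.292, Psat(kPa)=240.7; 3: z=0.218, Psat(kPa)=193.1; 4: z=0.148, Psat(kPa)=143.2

Pbub = 249.888 kPa, y_4 = 0.085

At the bubble point ψ → 0, so ΣzᵢKᵢ = 1 with Kᵢ = Pᵢˢᵃᵗ/P ⇒ P = ΣzᵢPᵢˢᵃᵗ.
P = 0.342·340.1 + 0.292·240.7 + 0.218·193.1 + 0.148·143.2 = 249.888 kPa
yᵢ = zᵢPᵢˢᵃᵗ/P ⇒ y_4 = 0.148·143.2/249.888 = 0.085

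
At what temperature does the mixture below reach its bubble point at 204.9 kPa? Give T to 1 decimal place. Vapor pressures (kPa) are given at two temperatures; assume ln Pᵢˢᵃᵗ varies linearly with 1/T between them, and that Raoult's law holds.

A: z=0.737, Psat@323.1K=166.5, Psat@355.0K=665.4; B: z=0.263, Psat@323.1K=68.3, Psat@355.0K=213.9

Bubble-point temperature: ΣzᵢPᵢˢᵃᵗ(T) = P. Interpolate ln Pᵢˢᵃᵗ = aᵢ + bᵢ/T.
  T = 323.1 K: ΣzᵢPᵢˢᵃᵗ = 140.67 kPa
  T = 355.0 K: ΣzᵢPᵢˢᵃᵗ = 546.66 kPa
  T = 339.1 K: ΣzᵢPᵢˢᵃᵗ = 286.70 kPa
  T = 331.1 K: ΣzᵢPᵢˢᵃᵗ = 202.52 kPa
  T = 335.1 K: ΣzᵢPᵢˢᵃᵗ = 241.45 kPa
  T = 333.1 K: ΣzᵢPᵢˢᵃᵗ = 221.24 kPa
Interpolating between 331.1 K and 333.1 K gives T ≈ 331.4 K.

T = 331.4 K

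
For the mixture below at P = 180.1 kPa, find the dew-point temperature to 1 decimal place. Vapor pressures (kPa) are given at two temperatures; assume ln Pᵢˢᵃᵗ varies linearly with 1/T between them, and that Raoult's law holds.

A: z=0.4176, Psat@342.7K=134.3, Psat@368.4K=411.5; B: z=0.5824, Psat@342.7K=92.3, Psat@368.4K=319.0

T = 353.6 K

Dew-point temperature: Σzᵢ·P/Pᵢˢᵃᵗ(T) = 1. Interpolate ln Pᵢˢᵃᵗ = aᵢ + bᵢ/T.
  T = 342.7 K: ΣzᵢP/Pᵢˢᵃᵗ = 1.6964
  T = 368.4 K: ΣzᵢP/Pᵢˢᵃᵗ = 0.5116
  T = 355.5 K: ΣzᵢP/Pᵢˢᵃᵗ = 0.9134
  T = 349.1 K: ΣzᵢP/Pᵢˢᵃᵗ = 1.2376
  T = 352.3 K: ΣzᵢP/Pᵢˢᵃᵗ = 1.0617
  T = 353.9 K: ΣzᵢP/Pᵢˢᵃᵗ = 0.9844
Interpolating between 352.3 K and 353.9 K gives T ≈ 353.6 K.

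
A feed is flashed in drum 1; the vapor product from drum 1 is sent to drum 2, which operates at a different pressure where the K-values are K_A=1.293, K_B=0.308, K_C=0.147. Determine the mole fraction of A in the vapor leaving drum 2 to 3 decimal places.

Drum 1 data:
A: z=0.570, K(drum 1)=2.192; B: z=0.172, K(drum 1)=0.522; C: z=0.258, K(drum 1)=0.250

y_A (drum 2) = 0.936

Drum 1:
Material balance + equilibrium reduce to Σ zᵢ(Kᵢ−1)/(1+ψ₁(Kᵢ−1)) = 0.
Feasibility: ΣzᵢKᵢ = 1.404, Σzᵢ/Kᵢ = 1.622 — both > 1, two phases present.
Iterate (Newton) starting at ψ₁ = 0.5:
  ψ₁ = 0.500: g = 0.0081, g' = -0.757 → ψ₁ = 0.511
Converged at ψ₁ = 0.511.
Drum-1 compositions:
  A: x = 0.354, y = 0.777
  B: x = 0.228, y = 0.119
  C: x = 0.418, y = 0.105
Drum-2 feed = drum-1 vapor: z₂ = (0.7767, 0.1188, 0.1045).
Drum 2:
Material balance + equilibrium reduce to Σ zᵢ(Kᵢ−1)/(1+ψ₂(Kᵢ−1)) = 0.
Check two-phase: ΣzᵢKᵢ = 1.056 > 1 and Σzᵢ/Kᵢ = 1.697 > 1, so g(0) = 0.056 > 0 and g(1) = -0.697 < 0.
Newton–Raphson from ψ₂ = 0.44:
  ψ₂ = 0.440: g = -0.0593, g' = -0.365 → ψ₂ = 0.277
  ψ₂ = 0.277: g = -0.0080, g' = -0.275 → ψ₂ = 0.248
  ψ₂ = 0.248: g = -0.0002, g' = -0.263 → ψ₂ = 0.247
Converged at ψ₂ = 0.247.
  A: x = 0.724, y = 0.936
  B: x = 0.143, y = 0.044
  C: x = 0.132, y = 0.019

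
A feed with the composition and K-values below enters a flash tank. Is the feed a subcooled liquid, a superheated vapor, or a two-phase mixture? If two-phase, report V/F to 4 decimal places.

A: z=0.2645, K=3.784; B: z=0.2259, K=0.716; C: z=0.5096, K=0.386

two-phase, V/F = 0.2455

ΣzᵢKᵢ = 1.3593; Σzᵢ/Kᵢ = 1.7056.
Both exceed 1, so a two-phase solution exists.
Rachford–Rice: g(ψ) = Σ zᵢ(Kᵢ−1)/(1+ψ(Kᵢ−1)) = 0.
Iterate (Newton) starting at ψ = 0.5:
  ψ = 0.5000: g = -0.21843, g' = -0.7831 → ψ = 0.2211
  ψ = 0.2211: g = 0.02535, g' = -1.0635 → ψ = 0.2449
  ψ = 0.2449: g = 0.00063, g' = -1.0120 → ψ = 0.2455
Converged at ψ = 0.2455.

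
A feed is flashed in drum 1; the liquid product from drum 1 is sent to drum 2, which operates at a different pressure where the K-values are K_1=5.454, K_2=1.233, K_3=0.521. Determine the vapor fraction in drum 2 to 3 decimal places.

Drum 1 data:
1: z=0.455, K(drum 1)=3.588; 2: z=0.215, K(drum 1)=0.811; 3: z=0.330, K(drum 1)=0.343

V/F (drum 2) = 0.358

Drum 1:
Newton–Raphson from ψ₁ = 0.52:
  ψ₁ = 0.520: g = 0.1276, g' = -0.892 → ψ₁ = 0.663
  ψ₁ = 0.663: g = 0.0029, g' = -0.870 → ψ₁ = 0.666
Converged at ψ₁ = 0.666.
Drum-1 compositions:
  1: x = 0.167, y = 0.599
  2: x = 0.246, y = 0.199
  3: x = 0.587, y = 0.201
Drum-2 feed = drum-1 liquid: z₂ = (0.1670, 0.2460, 0.5870).
Drum 2:
Rachford–Rice: g(ψ₂) = Σ zᵢ(Kᵢ−1)/(1+ψ₂(Kᵢ−1)) = 0.
g(0) = ΣzᵢKᵢ − 1 = 0.520 and g(1) = 1 − Σzᵢ/Kᵢ = -0.357, so a root lies in (0, 1).
Iterate (Newton) starting at ψ₂ = 0.5:
  ψ₂ = 0.500: g = -0.0879, g' = -0.562 → ψ₂ = 0.343
  ψ₂ = 0.343: g = 0.0105, g' = -0.722 → ψ₂ = 0.358
Converged at ψ₂ = 0.358.
  1: x = 0.064, y = 0.351
  2: x = 0.227, y = 0.280
  3: x = 0.709, y = 0.369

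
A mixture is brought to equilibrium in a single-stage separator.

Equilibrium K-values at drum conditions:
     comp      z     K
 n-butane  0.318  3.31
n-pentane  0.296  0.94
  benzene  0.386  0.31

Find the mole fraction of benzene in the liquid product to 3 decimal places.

x_benzene = 0.530

Let ψ = V/F and solve Σ zᵢ(Kᵢ−1)/(1+ψ(Kᵢ−1)) = 0.
g(0) = ΣzᵢKᵢ − 1 = 0.450 and g(1) = 1 − Σzᵢ/Kᵢ = -0.656, so a root lies in (0, 1).
Newton–Raphson from ψ = 0.5:
  ψ = 0.500: g = -0.0841, g' = -0.795 → ψ = 0.394
  ψ = 0.394: g = 0.0004, g' = -0.813 → ψ = 0.395
Converged at ψ = 0.395.
Compositions from xᵢ = zᵢ/(1+ψ(Kᵢ−1)), yᵢ = Kᵢxᵢ:
  n-butane: x = 0.166, y = 0.551
  n-pentane: x = 0.303, y = 0.285
  benzene: x = 0.530, y = 0.164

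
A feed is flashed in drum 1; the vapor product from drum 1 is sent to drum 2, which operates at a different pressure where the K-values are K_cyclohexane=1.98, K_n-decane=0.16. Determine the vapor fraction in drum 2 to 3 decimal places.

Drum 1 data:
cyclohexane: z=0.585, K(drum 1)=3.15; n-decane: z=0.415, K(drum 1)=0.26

V/F (drum 2) = 0.763

Drum 1:
Rachford–Rice: g(ψ₁) = Σ zᵢ(Kᵢ−1)/(1+ψ₁(Kᵢ−1)) = 0.
g(0) = ΣzᵢKᵢ − 1 = 0.951 and g(1) = 1 − Σzᵢ/Kᵢ = -0.782, so a root lies in (0, 1).
Newton–Raphson from ψ₁ = 0.35:
  ψ₁ = 0.350: g = 0.3032, g' = -1.294 → ψ₁ = 0.584
  ψ₁ = 0.584: g = 0.0164, g' = -1.237 → ψ₁ = 0.598
Converged at ψ₁ = 0.598.
Drum-1 compositions:
  cyclohexane: x = 0.256, y = 0.807
  n-decane: x = 0.744, y = 0.193
Drum-2 feed = drum-1 vapor: z₂ = (0.8066, 0.1934).
Drum 2:
Rachford–Rice: g(ψ₂) = Σ zᵢ(Kᵢ−1)/(1+ψ₂(Kᵢ−1)) = 0.
Check two-phase: ΣzᵢKᵢ = 1.628 > 1 and Σzᵢ/Kᵢ = 1.616 > 1, so g(0) = 0.628 > 0 and g(1) = -0.616 < 0.
Binary case is linear: z₁(K₁−1)(1+ψ₂(K₂−1)) + z₂(K₂−1)(1+ψ₂(K₁−1)) = 0
⇒ ψ₂ = [z₁(K₁−1)+z₂(K₂−1)] / [−(K₁−1)(K₂−1)] = 0.6280/0.8232 = 0.763
  cyclohexane: x = 0.462, y = 0.914
  n-decane: x = 0.538, y = 0.086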